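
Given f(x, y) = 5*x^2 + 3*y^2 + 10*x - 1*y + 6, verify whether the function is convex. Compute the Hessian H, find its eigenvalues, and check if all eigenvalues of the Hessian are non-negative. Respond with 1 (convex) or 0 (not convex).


The Hessian of f(x,y) = 5*x^2 + 3*y^2 + 10*x - 1*y + 6 is:
H = [[10, 0], [0, 6]]
Trace = 10 + 6 = 16
Determinant = 10*6 - (0)^2 = 60
Discriminant = (16)^2 - 4*60 = 16.0
Eigenvalues: lambda_1 = 6.0, lambda_2 = 10.0
The function is convex.

1


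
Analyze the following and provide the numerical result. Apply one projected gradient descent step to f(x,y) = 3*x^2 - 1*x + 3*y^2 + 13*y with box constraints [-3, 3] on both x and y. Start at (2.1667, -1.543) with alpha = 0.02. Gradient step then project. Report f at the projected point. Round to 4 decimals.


Step 1: Compute gradient at (2.1667, -1.543).
grad_x = 2*3*2.1667 - 1 = 12.0002
grad_y = 2*3*-1.543 + 13 = 3.742
Step 2: Gradient step.
x_raw = 2.1667 - 0.02*12.0002 = 1.9267
y_raw = -1.543 - 0.02*3.742 = -1.6178
Step 3: Project onto [-3, 3].
x_proj = clip(1.9267) = 1.9267
y_proj = clip(-1.6178) = -1.6178
Step 4: Evaluate f.
f(1.9267, -1.6178) = -3.9699


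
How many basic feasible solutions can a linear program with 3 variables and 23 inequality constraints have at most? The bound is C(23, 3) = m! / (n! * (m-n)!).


Each vertex corresponds to some choice of n active constraints out of m, so the number of vertices is at most C(m, n) = m! / (n!(m-n)!).
m = 23, n = 3
Numerator: 23 * 22 * 21
Denominator: 3! = 6
C(23, 3) = 1771


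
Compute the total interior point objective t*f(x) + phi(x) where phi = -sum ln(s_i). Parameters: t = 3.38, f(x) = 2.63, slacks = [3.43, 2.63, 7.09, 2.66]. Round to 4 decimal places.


Step 1: Compute log-barrier.
ln values: [1.2326, 0.967, 1.9587, 0.9783]
phi = -(1.2326 + 0.967 + 1.9587 + 0.9783) = -5.1366
Step 2: Compute augmented objective.
t*f(x) = 3.38*2.63 = 8.8894
Total = 8.8894 - 5.1366 = 3.7528


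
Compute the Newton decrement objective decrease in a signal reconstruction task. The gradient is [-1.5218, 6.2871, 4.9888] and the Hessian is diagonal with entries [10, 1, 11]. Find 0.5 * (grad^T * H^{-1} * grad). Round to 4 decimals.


Step 1: H is diagonal, so H^(-1) * g = [-0.1522, 6.2871, 0.4535].
Step 2: g^T H^(-1) g = sum_i g_i^2 / H_ii
  = (-1.5218)^2/10 + (6.2871)^2/1 + (4.9888)^2/11
  = 0.2316 + 39.5276 + 2.2626 = 42.0218
Step 3: Objective decrease = 0.5 * g^T H^(-1) g = 21.0109


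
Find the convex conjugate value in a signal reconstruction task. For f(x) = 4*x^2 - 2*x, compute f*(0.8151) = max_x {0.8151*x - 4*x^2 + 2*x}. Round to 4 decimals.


f*(y) = sup_x {y*x - a*x^2 - b*x} = sup_x {(y-b)*x - a*x^2}
FOC: (y - b) - 2a*x = 0 => x* = (y - b)/(2a)
x* = (0.8151 + 2)/(2*4) = 0.3519
f*(0.8151) = (y-b)^2/(4a) = (0.8151 + 2)^2/(4*4)
= 7.9248/16 = 0.4953


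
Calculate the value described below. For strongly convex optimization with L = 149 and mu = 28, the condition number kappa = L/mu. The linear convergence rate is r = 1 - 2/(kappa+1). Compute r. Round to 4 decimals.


Step 1: Compute the condition number.
kappa = L/mu = 149/28 = 5.3214
Step 2: Compute the convergence rate.
r = 1 - 2/(kappa + 1) = 1 - 2*mu/(L + mu) = (L - mu)/(L + mu) = 121/177 = 0.6836


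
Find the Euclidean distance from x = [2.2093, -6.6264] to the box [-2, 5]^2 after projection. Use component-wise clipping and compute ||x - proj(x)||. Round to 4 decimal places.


Project each component onto [-2, 5].
clip(2.2093) = 2.2093, clip(-6.6264) = -2.0
Projection = [2.2093, -2.0]
Squared diffs: [0.0, 21.4036]
Distance = sqrt(21.4036) = 4.6264


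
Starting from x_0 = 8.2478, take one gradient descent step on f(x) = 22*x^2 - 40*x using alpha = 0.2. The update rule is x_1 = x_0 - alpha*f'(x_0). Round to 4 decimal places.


We compute the gradient at x_0 and apply the update.
f'(x) = 44*x - 40
f'(8.2478) = 44*8.2478 - 40 = 322.9032
x_1 = 8.2478 - 0.2*322.9032 = -56.3328


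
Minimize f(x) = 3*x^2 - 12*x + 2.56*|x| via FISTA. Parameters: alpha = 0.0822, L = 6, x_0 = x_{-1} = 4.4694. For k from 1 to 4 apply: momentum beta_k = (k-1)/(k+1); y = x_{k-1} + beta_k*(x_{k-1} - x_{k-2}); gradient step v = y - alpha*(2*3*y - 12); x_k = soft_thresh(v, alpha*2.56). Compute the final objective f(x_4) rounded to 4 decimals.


FISTA on f(x) = 3*x^2 - 12*x + 2.56*|x|
L = 6, alpha = 0.0822
Iteration 1: beta = 0.0, y = 4.4694 + 0.0*(4.4694 - 4.4694) = 4.4694
  grad(y) = 14.8164, v = y - alpha*grad = 3.2515
  prox(v) = soft_thresh(3.2515, 0.2104) = 3.0411
Iteration 2: beta = 0.3333, y = 3.0411 + 0.3333*(3.0411 - 4.4694) = 2.5649
  grad(y) = 3.3897, v = y - alpha*grad = 2.2863
  prox(v) = soft_thresh(2.2863, 0.2104) = 2.0759
Iteration 3: beta = 0.5, y = 2.0759 + 0.5*(2.0759 - 3.0411) = 1.5933
  grad(y) = -2.4402, v = y - alpha*grad = 1.7939
  prox(v) = soft_thresh(1.7939, 0.2104) = 1.5834
Iteration 4: beta = 0.6, y = 1.5834 + 0.6*(1.5834 - 2.0759) = 1.288
  grad(y) = -4.2721, v = y - alpha*grad = 1.6392
  prox(v) = soft_thresh(1.6392, 0.2104) = 1.4287
f(x_4) = 3*1.4287^2 - 12*1.4287 + 2.56*|1.4287| = -7.3634


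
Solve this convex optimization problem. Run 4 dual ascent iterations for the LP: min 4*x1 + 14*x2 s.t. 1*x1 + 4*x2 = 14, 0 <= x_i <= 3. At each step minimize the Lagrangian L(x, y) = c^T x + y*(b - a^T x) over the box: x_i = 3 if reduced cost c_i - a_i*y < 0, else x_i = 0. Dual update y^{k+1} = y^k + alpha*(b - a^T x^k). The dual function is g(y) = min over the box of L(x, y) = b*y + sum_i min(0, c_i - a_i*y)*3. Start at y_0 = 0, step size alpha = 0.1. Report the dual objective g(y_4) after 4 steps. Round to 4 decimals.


Dual ascent for LP: min 4*x1 + 14*x2, 1*x1 + 4*x2 = 14, 0 <= x_i <= 3
Step 1: y^k = 0.0, reduced costs: (4.0, 14.0)
  x^k = (0.0, 0.0), subgradient = b - a^T x = 14.0
  y^{k+1} = 0.0 + 0.1*14.0 = 1.4
Step 2: y^k = 1.4, reduced costs: (2.6, 8.4)
  x^k = (0.0, 0.0), subgradient = b - a^T x = 14.0
  y^{k+1} = 1.4 + 0.1*14.0 = 2.8
Step 3: y^k = 2.8, reduced costs: (1.2, 2.8)
  x^k = (0.0, 0.0), subgradient = b - a^T x = 14.0
  y^{k+1} = 2.8 + 0.1*14.0 = 4.2
Step 4: y^k = 4.2, reduced costs: (-0.2, -2.8)
  x^k = (3.0, 3.0), subgradient = b - a^T x = -1.0
  y^{k+1} = 4.2 + 0.1*-1.0 = 4.1
Dual objective at y_4 = 4.1: reduced costs (-0.1, -2.4), box minimizer x = (3.0, 3.0)
g(y_4) = b*y + (c1 - a1*y)*x1 + (c2 - a2*y)*x2 = 14*4.1 + (-0.1)*3.0 + (-2.4)*3.0 = 57.4 - 0.3 - 7.2 = 49.9


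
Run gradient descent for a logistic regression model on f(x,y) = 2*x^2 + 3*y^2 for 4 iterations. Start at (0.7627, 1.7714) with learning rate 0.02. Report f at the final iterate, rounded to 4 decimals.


Gradient descent on f(x,y) = 2*x^2 + 3*y^2.
Starting point: (0.7627, 1.7714), alpha = 0.02
Step 1: grad_x = 2*2*0.7627 = 3.0508, grad_y = 2*3*1.7714 = 10.6284
  x_1 = 0.7627 - 0.02*3.0508 = 0.7017
  y_1 = 1.7714 - 0.02*10.6284 = 1.5588
Step 2: grad_x = 2*2*0.7017 = 2.8067, grad_y = 2*3*1.5588 = 9.353
  x_2 = 0.7017 - 0.02*2.8067 = 0.6455
  y_2 = 1.5588 - 0.02*9.353 = 1.3718
Step 3: grad_x = 2*2*0.6455 = 2.5822, grad_y = 2*3*1.3718 = 8.2306
  x_3 = 0.6455 - 0.02*2.5822 = 0.5939
  y_3 = 1.3718 - 0.02*8.2306 = 1.2072
Step 4: grad_x = 2*2*0.5939 = 2.3756, grad_y = 2*3*1.2072 = 7.243
  x_4 = 0.5939 - 0.02*2.3756 = 0.5464
  y_4 = 1.2072 - 0.02*7.243 = 1.0623
f(0.5464, 1.0623) = 2*0.5464^2 + 3*1.0623^2 = 3.9825


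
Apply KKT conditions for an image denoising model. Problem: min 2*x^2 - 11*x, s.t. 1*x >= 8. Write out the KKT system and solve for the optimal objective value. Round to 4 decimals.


Step 1: Try lambda = 0 (constraint inactive).
x_unc = 11/(2*2) = 2.75
Check: 1*2.75 = 2.75 < 8 -- violated!
Step 2: Constraint must be active: 1*x = 8
x* = 8/1 = 8.0
lambda = (2*2*8.0 - 11)/1 = 21.0
Step 3: Compute optimal value.
f(x*) = 2*8.0^2 - 11*8.0 = 40.0


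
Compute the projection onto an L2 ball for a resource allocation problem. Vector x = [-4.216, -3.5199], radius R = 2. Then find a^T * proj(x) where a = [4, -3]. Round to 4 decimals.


Step 1: Compute ||x|| (intermediates to 6 decimals).
||x|| = sqrt((-4.216)^2 + (-3.5199)^2) = 5.492208
Step 2: Project.
Since ||x|| > R, scale = R/||x|| = 2/5.492208 = 0.364152, proj(x) = scale * x
proj(x) = [-1.535265, -1.281779]
Step 3: Dot product.
a^T * proj(x) = 4*(-1.535265) - 3*(-1.281779) = -2.2957


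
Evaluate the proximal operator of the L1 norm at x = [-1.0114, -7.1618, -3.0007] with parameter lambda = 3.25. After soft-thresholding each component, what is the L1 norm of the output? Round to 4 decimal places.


Soft-thresholding with lambda = 3.25:
prox(-1.0114) = sign(-1.0114)*max(|-1.0114| - 3.25, 0) = 0.0
prox(-7.1618) = sign(-7.1618)*max(|-7.1618| - 3.25, 0) = -3.9118
prox(-3.0007) = sign(-3.0007)*max(|-3.0007| - 3.25, 0) = 0.0
prox(x) = [0.0, -3.9118, 0.0]
||prox(x)||_1 = 0.0 + 3.9118 + 0.0 = 3.9118


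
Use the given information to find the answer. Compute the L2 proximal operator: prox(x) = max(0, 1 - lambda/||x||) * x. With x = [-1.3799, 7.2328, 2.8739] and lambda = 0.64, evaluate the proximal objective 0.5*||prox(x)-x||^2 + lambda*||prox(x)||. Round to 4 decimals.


Step 1: Compute ||x||.
||x|| = 7.9042
Step 2: Compute scaling factor.
scale = max(0, 1 - 0.64/7.9042) = 0.919
Step 3: prox(x) = [-1.2682, 6.6472, 2.6412]
||prox(x)|| = 7.2642
Step 4: Proximal objective.
0.5*||prox-x||^2 = 0.2048
lambda*||prox|| = 4.6491
Total = 4.8539


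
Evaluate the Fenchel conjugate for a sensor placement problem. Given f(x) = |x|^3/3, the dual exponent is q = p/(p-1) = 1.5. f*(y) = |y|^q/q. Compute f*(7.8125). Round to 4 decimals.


The conjugate exponent q satisfies 1/p + 1/q = 1.
p = 3, so q = 3/(3 - 1) = 1.5
|y|^q = 7.8125^1.5 = 21.8366
f*(7.8125) = 21.8366 / 1.5 = 14.5577


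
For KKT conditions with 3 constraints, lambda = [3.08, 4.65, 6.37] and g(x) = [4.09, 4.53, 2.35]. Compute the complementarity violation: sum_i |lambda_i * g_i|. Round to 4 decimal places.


KKT complementary slackness check:
lambda_1 * g_1 = 3.08 * 4.09 = 12.5972
lambda_2 * g_2 = 4.65 * 4.53 = 21.0645
lambda_3 * g_3 = 6.37 * 2.35 = 14.9695
Total violation = 12.5972 + 21.0645 + 14.9695 = 48.6312


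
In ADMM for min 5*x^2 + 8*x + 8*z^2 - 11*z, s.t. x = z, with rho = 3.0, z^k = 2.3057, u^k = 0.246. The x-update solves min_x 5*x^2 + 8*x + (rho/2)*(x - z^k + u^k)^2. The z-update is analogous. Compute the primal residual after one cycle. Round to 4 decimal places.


ADMM iteration with rho = 3.0, z^k = 2.3057, u^k = 0.246
Step 1: x-update.
Minimize 5*x^2 + 8*x + (3.0/2)*(x - 2.3057 + 0.246)^2
FOC: (2*5 + 3.0)*x = -8 + 3.0*(2.3057 - 0.246)
x^{k+1} = -0.1401
Step 2: z-update.
Minimize 8*z^2 - 11*z + (3.0/2)*(-0.1401 - z + 0.246)^2
FOC: (2*8 + 3.0)*z = 11 + 3.0*(-0.1401 + 0.246)
z^{k+1} = 0.5957
Step 3: u-update.
u^{k+1} = 0.246 - 0.1401 - 0.5957 = -0.4897
Step 4: Primal residual = |-0.1401 - 0.5957| = 0.7357


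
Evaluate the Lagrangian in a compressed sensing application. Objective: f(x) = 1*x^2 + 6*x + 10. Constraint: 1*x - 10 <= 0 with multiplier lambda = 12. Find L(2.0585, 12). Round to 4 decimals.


Step 1: Evaluate f(x).
f(2.0585) = 1*2.0585^2 + 6*2.0585 + 10 = 26.5884
Step 2: Evaluate g(x).
g(2.0585) = 1*2.0585 - 10 = -7.9415
Step 3: Compute Lagrangian.
L = 26.5884 + 12*-7.9415 = -68.7096


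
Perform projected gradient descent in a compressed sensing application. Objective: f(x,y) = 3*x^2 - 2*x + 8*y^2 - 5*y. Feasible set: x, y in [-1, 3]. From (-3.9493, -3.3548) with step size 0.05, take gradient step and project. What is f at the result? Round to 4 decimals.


Step 1: Compute gradient at (-3.9493, -3.3548).
grad_x = 2*3*-3.9493 - 2 = -25.6958
grad_y = 2*8*-3.3548 - 5 = -58.6768
Step 2: Gradient step.
x_raw = -3.9493 - 0.05*-25.6958 = -2.6645
y_raw = -3.3548 - 0.05*-58.6768 = -0.421
Step 3: Project onto [-1, 3].
x_proj = clip(-2.6645) = -1.0
y_proj = clip(-0.421) = -0.421
Step 4: Evaluate f.
f(-1.0, -0.421) = 8.5225


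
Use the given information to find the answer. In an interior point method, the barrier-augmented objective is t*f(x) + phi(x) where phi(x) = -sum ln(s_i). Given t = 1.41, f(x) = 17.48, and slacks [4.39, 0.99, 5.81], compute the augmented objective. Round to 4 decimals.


Step 1: Compute log-barrier.
ln values: [1.4793, -0.0101, 1.7596]
phi = -(1.4793 - 0.0101 + 1.7596) = -3.2289
Step 2: Compute augmented objective.
t*f(x) = 1.41*17.48 = 24.6468
Total = 24.6468 - 3.2289 = 21.4179


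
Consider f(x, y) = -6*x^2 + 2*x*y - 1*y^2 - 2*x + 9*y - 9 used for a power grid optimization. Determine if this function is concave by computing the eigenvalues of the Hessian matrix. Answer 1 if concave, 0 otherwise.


The Hessian of f(x,y) = -6*x^2 + 2*x*y - 1*y^2 - 2*x + 9*y - 9 is:
H = [[-12, 2], [2, -2]]
Trace = -12 - 2 = -14
Determinant = -12*-2 - (2)^2 = 20
Discriminant = (-14)^2 - 4*20 = 116.0
Eigenvalues: lambda_1 = -12.3852, lambda_2 = -1.6148
The function is concave.

1


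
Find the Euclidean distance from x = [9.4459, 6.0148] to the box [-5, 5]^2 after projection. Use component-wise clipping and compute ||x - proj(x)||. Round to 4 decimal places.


Project each component onto [-5, 5].
clip(9.4459) = 5.0, clip(6.0148) = 5.0
Projection = [5.0, 5.0]
Squared diffs: [19.766, 1.0298]
Distance = sqrt(20.7958) = 4.5602


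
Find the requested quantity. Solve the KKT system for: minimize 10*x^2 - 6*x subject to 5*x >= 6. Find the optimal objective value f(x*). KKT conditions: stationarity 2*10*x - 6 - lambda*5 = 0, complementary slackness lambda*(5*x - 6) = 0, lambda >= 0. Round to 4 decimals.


Step 1: Try lambda = 0 (constraint inactive).
x_unc = 6/(2*10) = 0.3
Check: 5*0.3 = 1.5 < 6 -- violated!
Step 2: Constraint must be active: 5*x = 6
x* = 6/5 = 1.2
lambda = (2*10*1.2 - 6)/5 = 3.6
Step 3: Compute optimal value.
f(x*) = 10*1.2^2 - 6*1.2 = 7.2


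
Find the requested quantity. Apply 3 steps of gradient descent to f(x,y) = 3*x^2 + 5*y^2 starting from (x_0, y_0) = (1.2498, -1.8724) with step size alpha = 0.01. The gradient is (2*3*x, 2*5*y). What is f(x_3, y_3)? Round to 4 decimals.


Gradient descent on f(x,y) = 3*x^2 + 5*y^2.
Starting point: (1.2498, -1.8724), alpha = 0.01
Step 1: grad_x = 2*3*1.2498 = 7.4988, grad_y = 2*5*-1.8724 = -18.724
  x_1 = 1.2498 - 0.01*7.4988 = 1.1748
  y_1 = -1.8724 - 0.01*-18.724 = -1.6852
Step 2: grad_x = 2*3*1.1748 = 7.0489, grad_y = 2*5*-1.6852 = -16.8516
  x_2 = 1.1748 - 0.01*7.0489 = 1.1043
  y_2 = -1.6852 - 0.01*-16.8516 = -1.5166
Step 3: grad_x = 2*3*1.1043 = 6.6259, grad_y = 2*5*-1.5166 = -15.1664
  x_3 = 1.1043 - 0.01*6.6259 = 1.0381
  y_3 = -1.5166 - 0.01*-15.1664 = -1.365
f(1.0381, -1.365) = 3*1.0381^2 + 5*(-1.365)^2 = 12.5486


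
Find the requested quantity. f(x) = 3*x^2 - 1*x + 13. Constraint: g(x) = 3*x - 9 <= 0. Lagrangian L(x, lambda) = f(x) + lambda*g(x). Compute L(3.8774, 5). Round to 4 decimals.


Step 1: Evaluate f(x).
f(3.8774) = 3*3.8774^2 - 1*3.8774 + 13 = 54.2253
Step 2: Evaluate g(x).
g(3.8774) = 3*3.8774 - 9 = 2.6322
Step 3: Compute Lagrangian.
L = 54.2253 + 5*2.6322 = 67.3863


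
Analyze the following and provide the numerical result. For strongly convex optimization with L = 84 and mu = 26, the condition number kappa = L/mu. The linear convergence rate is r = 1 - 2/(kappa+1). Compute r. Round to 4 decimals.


Step 1: Compute the condition number.
kappa = L/mu = 84/26 = 3.2308
Step 2: Compute the convergence rate.
r = 1 - 2/(kappa + 1) = 1 - 2*mu/(L + mu) = (L - mu)/(L + mu) = 58/110 = 0.5273


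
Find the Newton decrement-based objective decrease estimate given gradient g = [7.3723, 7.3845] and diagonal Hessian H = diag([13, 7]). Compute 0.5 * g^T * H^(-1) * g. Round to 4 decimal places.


Step 1: H is diagonal, so H^(-1) * g = [0.5671, 1.0549].
Step 2: g^T H^(-1) g = sum_i g_i^2 / H_ii
  = (7.3723)^2/13 + (7.3845)^2/7
  = 4.1808 + 7.7901 = 11.971
Step 3: Objective decrease = 0.5 * g^T H^(-1) g = 5.9855


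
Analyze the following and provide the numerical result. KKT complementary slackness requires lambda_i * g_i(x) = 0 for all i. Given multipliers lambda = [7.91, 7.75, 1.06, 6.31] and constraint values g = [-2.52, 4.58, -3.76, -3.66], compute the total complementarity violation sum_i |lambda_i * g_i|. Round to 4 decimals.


KKT complementary slackness check:
lambda_1 * g_1 = 7.91 * -2.52 = -19.9332
lambda_2 * g_2 = 7.75 * 4.58 = 35.495
lambda_3 * g_3 = 1.06 * -3.76 = -3.9856
lambda_4 * g_4 = 6.31 * -3.66 = -23.0946
Total violation = 19.9332 + 35.495 + 3.9856 + 23.0946 = 82.5084


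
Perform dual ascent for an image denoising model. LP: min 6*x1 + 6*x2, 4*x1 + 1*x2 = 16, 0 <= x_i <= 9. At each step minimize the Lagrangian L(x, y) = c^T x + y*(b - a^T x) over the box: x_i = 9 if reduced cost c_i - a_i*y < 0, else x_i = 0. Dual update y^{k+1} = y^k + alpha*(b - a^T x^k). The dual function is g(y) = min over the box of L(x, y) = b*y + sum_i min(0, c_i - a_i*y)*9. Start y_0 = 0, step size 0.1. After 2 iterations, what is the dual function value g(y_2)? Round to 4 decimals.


Dual ascent for LP: min 6*x1 + 6*x2, 4*x1 + 1*x2 = 16, 0 <= x_i <= 9
Step 1: y^k = 0.0, reduced costs: (6.0, 6.0)
  x^k = (0.0, 0.0), subgradient = b - a^T x = 16.0
  y^{k+1} = 0.0 + 0.1*16.0 = 1.6
Step 2: y^k = 1.6, reduced costs: (-0.4, 4.4)
  x^k = (9.0, 0.0), subgradient = b - a^T x = -20.0
  y^{k+1} = 1.6 + 0.1*-20.0 = -0.4
Dual objective at y_2 = -0.4: reduced costs (7.6, 6.4), box minimizer x = (0.0, 0.0)
g(y_2) = b*y + (c1 - a1*y)*x1 + (c2 - a2*y)*x2 = 16*(-0.4) + 7.6*0.0 + 6.4*0.0 = -6.4 + 0.0 + 0.0 = -6.4


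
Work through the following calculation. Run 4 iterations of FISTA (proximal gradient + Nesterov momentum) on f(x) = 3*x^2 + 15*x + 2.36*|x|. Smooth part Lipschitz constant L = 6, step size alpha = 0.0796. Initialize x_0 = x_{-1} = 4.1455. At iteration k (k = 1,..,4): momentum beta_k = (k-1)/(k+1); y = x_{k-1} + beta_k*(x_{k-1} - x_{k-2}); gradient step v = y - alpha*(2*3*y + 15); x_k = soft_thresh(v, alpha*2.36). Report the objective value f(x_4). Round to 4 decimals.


FISTA on f(x) = 3*x^2 + 15*x + 2.36*|x|
L = 6, alpha = 0.0796
Iteration 1: beta = 0.0, y = 4.1455 + 0.0*(4.1455 - 4.1455) = 4.1455
  grad(y) = 39.873, v = y - alpha*grad = 0.9716
  prox(v) = soft_thresh(0.9716, 0.1879) = 0.7838
Iteration 2: beta = 0.3333, y = 0.7838 + 0.3333*(0.7838 - 4.1455) = -0.3368
  grad(y) = 12.979, v = y - alpha*grad = -1.37
  prox(v) = soft_thresh(-1.37, 0.1879) = -1.1821
Iteration 3: beta = 0.5, y = -1.1821 + 0.5*(-1.1821 - 0.7838) = -2.165
  grad(y) = 2.0098, v = y - alpha*grad = -2.325
  prox(v) = soft_thresh(-2.325, 0.1879) = -2.1372
Iteration 4: beta = 0.6, y = -2.1372 + 0.6*(-2.1372 + 1.1821) = -2.7102
  grad(y) = -1.2611, v = y - alpha*grad = -2.6098
  prox(v) = soft_thresh(-2.6098, 0.1879) = -2.4219
f(x_4) = 3*(-2.4219)^2 + 15*(-2.4219) + 2.36*|-2.4219| = -13.0159


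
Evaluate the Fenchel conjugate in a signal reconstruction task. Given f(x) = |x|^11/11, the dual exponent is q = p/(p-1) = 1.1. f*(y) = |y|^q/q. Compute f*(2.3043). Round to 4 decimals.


The conjugate exponent q satisfies 1/p + 1/q = 1.
p = 11, so q = 11/(11 - 1) = 1.1
|y|^q = 2.3043^1.1 = 2.5049
f*(2.3043) = 2.5049 / 1.1 = 2.2772


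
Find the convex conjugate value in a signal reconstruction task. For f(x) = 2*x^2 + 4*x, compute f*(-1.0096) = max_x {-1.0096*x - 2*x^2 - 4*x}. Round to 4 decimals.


f*(y) = sup_x {y*x - a*x^2 - b*x} = sup_x {(y-b)*x - a*x^2}
FOC: (y - b) - 2a*x = 0 => x* = (y - b)/(2a)
x* = (-1.0096 - 4)/(2*2) = -1.2524
f*(-1.0096) = (y-b)^2/(4a) = (-1.0096 - 4)^2/(4*2)
= 25.0961/8 = 3.137


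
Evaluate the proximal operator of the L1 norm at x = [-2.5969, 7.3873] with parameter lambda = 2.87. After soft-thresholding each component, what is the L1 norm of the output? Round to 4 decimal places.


Soft-thresholding with lambda = 2.87:
prox(-2.5969) = sign(-2.5969)*max(|-2.5969| - 2.87, 0) = 0.0
prox(7.3873) = sign(7.3873)*max(|7.3873| - 2.87, 0) = 4.5173
prox(x) = [0.0, 4.5173]
||prox(x)||_1 = 0.0 + 4.5173 = 4.5173


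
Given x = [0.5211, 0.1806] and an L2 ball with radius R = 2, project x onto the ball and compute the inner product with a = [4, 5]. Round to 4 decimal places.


Step 1: Compute ||x|| (intermediates to 6 decimals).
||x|| = sqrt(0.5211^2 + 0.1806^2) = 0.551508
Step 2: Project.
Since ||x|| <= R, proj = x (no scaling needed).
proj(x) = [0.5211, 0.1806]
Step 3: Dot product.
a^T * proj(x) = 4*0.5211 + 5*0.1806 = 2.9874


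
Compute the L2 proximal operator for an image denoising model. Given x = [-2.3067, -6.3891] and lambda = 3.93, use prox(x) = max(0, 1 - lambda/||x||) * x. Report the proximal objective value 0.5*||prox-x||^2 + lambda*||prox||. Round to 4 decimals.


Step 1: Compute ||x||.
||x|| = 6.7928
Step 2: Compute scaling factor.
scale = max(0, 1 - 3.93/6.7928) = 0.4214
Step 3: prox(x) = [-0.9721, -2.6926]
||prox(x)|| = 2.8628
Step 4: Proximal objective.
0.5*||prox-x||^2 = 7.7225
lambda*||prox|| = 11.2508
Total = 18.9731


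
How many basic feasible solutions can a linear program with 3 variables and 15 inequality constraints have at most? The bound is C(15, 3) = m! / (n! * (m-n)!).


Each vertex corresponds to some choice of n active constraints out of m, so the number of vertices is at most C(m, n) = m! / (n!(m-n)!).
m = 15, n = 3
Numerator: 15 * 14 * 13
Denominator: 3! = 6
C(15, 3) = 455


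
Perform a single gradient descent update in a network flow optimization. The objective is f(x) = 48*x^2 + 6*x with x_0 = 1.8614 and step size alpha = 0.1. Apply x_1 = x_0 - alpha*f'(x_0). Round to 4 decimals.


We compute the gradient at x_0 and apply the update.
f'(x) = 96*x + 6
f'(1.8614) = 96*1.8614 + 6 = 184.6944
x_1 = 1.8614 - 0.1*184.6944 = -16.608


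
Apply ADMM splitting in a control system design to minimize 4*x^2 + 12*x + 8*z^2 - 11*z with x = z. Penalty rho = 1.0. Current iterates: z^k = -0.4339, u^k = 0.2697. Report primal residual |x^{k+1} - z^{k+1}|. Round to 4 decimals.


ADMM iteration with rho = 1.0, z^k = -0.4339, u^k = 0.2697
Step 1: x-update.
Minimize 4*x^2 + 12*x + (1.0/2)*(x + 0.4339 + 0.2697)^2
FOC: (2*4 + 1.0)*x = -12 + 1.0*(-0.4339 - 0.2697)
x^{k+1} = -1.4115
Step 2: z-update.
Minimize 8*z^2 - 11*z + (1.0/2)*(-1.4115 - z + 0.2697)^2
FOC: (2*8 + 1.0)*z = 11 + 1.0*(-1.4115 + 0.2697)
z^{k+1} = 0.5799
Step 3: u-update.
u^{k+1} = 0.2697 - 1.4115 - 0.5799 = -1.7217
Step 4: Primal residual = |-1.4115 - 0.5799| = 1.9914


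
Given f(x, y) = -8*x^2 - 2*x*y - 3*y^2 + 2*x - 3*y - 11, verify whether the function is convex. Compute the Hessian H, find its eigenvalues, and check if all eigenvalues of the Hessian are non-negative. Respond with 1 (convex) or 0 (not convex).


The Hessian of f(x,y) = -8*x^2 - 2*x*y - 3*y^2 + 2*x - 3*y - 11 is:
H = [[-16, -2], [-2, -6]]
Trace = -16 - 6 = -22
Determinant = -16*-6 - (-2)^2 = 92
Discriminant = (-22)^2 - 4*92 = 116.0
Eigenvalues: lambda_1 = -16.3852, lambda_2 = -5.6148
The function is not convex.

0


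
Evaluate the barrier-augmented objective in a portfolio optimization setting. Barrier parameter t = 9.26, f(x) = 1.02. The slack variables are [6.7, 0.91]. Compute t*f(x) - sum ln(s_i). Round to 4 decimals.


Step 1: Compute log-barrier.
ln values: [1.9021, -0.0943]
phi = -(1.9021 - 0.0943) = -1.8078
Step 2: Compute augmented objective.
t*f(x) = 9.26*1.02 = 9.4452
Total = 9.4452 - 1.8078 = 7.6374


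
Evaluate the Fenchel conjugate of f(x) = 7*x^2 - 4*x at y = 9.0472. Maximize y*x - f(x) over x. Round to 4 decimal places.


f*(y) = sup_x {y*x - a*x^2 - b*x} = sup_x {(y-b)*x - a*x^2}
FOC: (y - b) - 2a*x = 0 => x* = (y - b)/(2a)
x* = (9.0472 + 4)/(2*7) = 0.9319
f*(9.0472) = (y-b)^2/(4a) = (9.0472 + 4)^2/(4*7)
= 170.2294/28 = 6.0796


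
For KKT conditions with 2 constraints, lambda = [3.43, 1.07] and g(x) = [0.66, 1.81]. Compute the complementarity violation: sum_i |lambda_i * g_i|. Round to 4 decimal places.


KKT complementary slackness check:
lambda_1 * g_1 = 3.43 * 0.66 = 2.2638
lambda_2 * g_2 = 1.07 * 1.81 = 1.9367
Total violation = 2.2638 + 1.9367 = 4.2005


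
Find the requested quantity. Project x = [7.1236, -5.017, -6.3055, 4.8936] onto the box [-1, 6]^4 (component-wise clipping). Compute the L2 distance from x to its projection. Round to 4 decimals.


Project each component onto [-1, 6].
clip(7.1236) = 6.0, clip(-5.017) = -1.0, clip(-6.3055) = -1.0, clip(4.8936) = 4.8936
Projection = [6.0, -1.0, -1.0, 4.8936]
Squared diffs: [1.2625, 16.1363, 28.1483, 0.0]
Distance = sqrt(45.5471) = 6.7489


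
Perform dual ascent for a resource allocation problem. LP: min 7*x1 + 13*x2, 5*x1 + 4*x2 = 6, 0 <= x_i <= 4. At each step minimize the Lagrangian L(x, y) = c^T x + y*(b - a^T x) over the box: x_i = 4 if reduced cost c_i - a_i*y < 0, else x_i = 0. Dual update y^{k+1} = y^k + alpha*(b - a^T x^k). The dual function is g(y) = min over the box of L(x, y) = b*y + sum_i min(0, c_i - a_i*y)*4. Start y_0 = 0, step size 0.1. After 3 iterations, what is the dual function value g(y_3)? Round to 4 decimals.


Dual ascent for LP: min 7*x1 + 13*x2, 5*x1 + 4*x2 = 6, 0 <= x_i <= 4
Step 1: y^k = 0.0, reduced costs: (7.0, 13.0)
  x^k = (0.0, 0.0), subgradient = b - a^T x = 6.0
  y^{k+1} = 0.0 + 0.1*6.0 = 0.6
Step 2: y^k = 0.6, reduced costs: (4.0, 10.6)
  x^k = (0.0, 0.0), subgradient = b - a^T x = 6.0
  y^{k+1} = 0.6 + 0.1*6.0 = 1.2
Step 3: y^k = 1.2, reduced costs: (1.0, 8.2)
  x^k = (0.0, 0.0), subgradient = b - a^T x = 6.0
  y^{k+1} = 1.2 + 0.1*6.0 = 1.8
Dual objective at y_3 = 1.8: reduced costs (-2.0, 5.8), box minimizer x = (4.0, 0.0)
g(y_3) = b*y + (c1 - a1*y)*x1 + (c2 - a2*y)*x2 = 6*1.8 + (-2.0)*4.0 + 5.8*0.0 = 10.8 - 8.0 + 0.0 = 2.8


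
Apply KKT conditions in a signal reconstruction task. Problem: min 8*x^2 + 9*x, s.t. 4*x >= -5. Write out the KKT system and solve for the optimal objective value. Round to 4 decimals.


Step 1: Try lambda = 0 (constraint inactive).
Stationarity: 2*8*x + 9 = 0
x* = -9/(2*8) = -0.5625
Check constraint: 4*-0.5625 = -2.25 >= -5 -- satisfied.
Step 2: Compute optimal value.
f(x*) = 8*(-0.5625)^2 + 9*(-0.5625) = -2.5313


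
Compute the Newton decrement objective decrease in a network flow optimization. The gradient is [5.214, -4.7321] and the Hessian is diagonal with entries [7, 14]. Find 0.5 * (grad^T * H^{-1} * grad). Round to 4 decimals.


Step 1: H is diagonal, so H^(-1) * g = [0.7449, -0.338].
Step 2: g^T H^(-1) g = sum_i g_i^2 / H_ii
  = (5.214)^2/7 + (-4.7321)^2/14
  = 3.8837 + 1.5995 = 5.4832
Step 3: Objective decrease = 0.5 * g^T H^(-1) g = 2.7416


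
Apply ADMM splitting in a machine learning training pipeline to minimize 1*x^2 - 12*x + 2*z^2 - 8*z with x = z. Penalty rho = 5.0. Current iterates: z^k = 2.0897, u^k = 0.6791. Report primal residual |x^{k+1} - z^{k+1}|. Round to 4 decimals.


ADMM iteration with rho = 5.0, z^k = 2.0897, u^k = 0.6791
Step 1: x-update.
Minimize 1*x^2 - 12*x + (5.0/2)*(x - 2.0897 + 0.6791)^2
FOC: (2*1 + 5.0)*x = 12 + 5.0*(2.0897 - 0.6791)
x^{k+1} = 2.7219
Step 2: z-update.
Minimize 2*z^2 - 8*z + (5.0/2)*(2.7219 - z + 0.6791)^2
FOC: (2*2 + 5.0)*z = 8 + 5.0*(2.7219 + 0.6791)
z^{k+1} = 2.7783
Step 3: u-update.
u^{k+1} = 0.6791 + 2.7219 - 2.7783 = 0.6226
Step 4: Primal residual = |2.7219 - 2.7783| = 0.0565


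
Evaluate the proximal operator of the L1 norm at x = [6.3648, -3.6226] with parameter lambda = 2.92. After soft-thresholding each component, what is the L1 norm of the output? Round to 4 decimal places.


Soft-thresholding with lambda = 2.92:
prox(6.3648) = sign(6.3648)*max(|6.3648| - 2.92, 0) = 3.4448
prox(-3.6226) = sign(-3.6226)*max(|-3.6226| - 2.92, 0) = -0.7026
prox(x) = [3.4448, -0.7026]
||prox(x)||_1 = 3.4448 + 0.7026 = 4.1474


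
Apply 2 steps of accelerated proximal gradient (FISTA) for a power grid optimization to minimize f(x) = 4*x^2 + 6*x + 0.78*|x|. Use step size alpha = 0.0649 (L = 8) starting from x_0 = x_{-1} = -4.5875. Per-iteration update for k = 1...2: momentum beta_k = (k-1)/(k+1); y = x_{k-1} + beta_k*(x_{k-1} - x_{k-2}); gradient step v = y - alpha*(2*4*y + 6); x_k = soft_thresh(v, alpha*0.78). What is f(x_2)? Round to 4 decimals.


FISTA on f(x) = 4*x^2 + 6*x + 0.78*|x|
L = 8, alpha = 0.0649
Iteration 1: beta = 0.0, y = -4.5875 + 0.0*(-4.5875 + 4.5875) = -4.5875
  grad(y) = -30.7, v = y - alpha*grad = -2.5951
  prox(v) = soft_thresh(-2.5951, 0.0506) = -2.5444
Iteration 2: beta = 0.3333, y = -2.5444 + 0.3333*(-2.5444 + 4.5875) = -1.8634
  grad(y) = -8.9074, v = y - alpha*grad = -1.2853
  prox(v) = soft_thresh(-1.2853, 0.0506) = -1.2347
f(x_2) = 4*(-1.2347)^2 + 6*(-1.2347) + 0.78*|-1.2347| = -0.3471


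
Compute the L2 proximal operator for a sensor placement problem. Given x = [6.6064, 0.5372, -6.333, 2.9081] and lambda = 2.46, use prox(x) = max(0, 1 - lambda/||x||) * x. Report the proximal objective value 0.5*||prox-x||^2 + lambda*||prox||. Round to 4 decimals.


Step 1: Compute ||x||.
||x|| = 9.6175
Step 2: Compute scaling factor.
scale = max(0, 1 - 2.46/9.6175) = 0.7442
Step 3: prox(x) = [4.9166, 0.3998, -4.7131, 2.1643]
||prox(x)|| = 7.1575
Step 4: Proximal objective.
0.5*||prox-x||^2 = 3.0258
lambda*||prox|| = 17.6075
Total = 20.6333


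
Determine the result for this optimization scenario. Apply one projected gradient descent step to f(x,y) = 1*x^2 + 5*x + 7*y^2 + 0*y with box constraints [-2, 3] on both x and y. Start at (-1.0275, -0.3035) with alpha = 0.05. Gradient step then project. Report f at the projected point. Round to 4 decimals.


Step 1: Compute gradient at (-1.0275, -0.3035).
grad_x = 2*1*-1.0275 + 5 = 2.945
grad_y = 2*7*-0.3035 + 0 = -4.249
Step 2: Gradient step.
x_raw = -1.0275 - 0.05*2.945 = -1.1748
y_raw = -0.3035 - 0.05*-4.249 = -0.0911
Step 3: Project onto [-2, 3].
x_proj = clip(-1.1748) = -1.1748
y_proj = clip(-0.0911) = -0.0911
Step 4: Evaluate f.
f(-1.1748, -0.0911) = -4.4357


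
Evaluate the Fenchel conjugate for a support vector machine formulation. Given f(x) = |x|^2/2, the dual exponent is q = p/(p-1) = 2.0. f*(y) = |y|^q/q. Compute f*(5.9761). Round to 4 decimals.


The conjugate exponent q satisfies 1/p + 1/q = 1.
p = 2, so q = 2/(2 - 1) = 2.0
|y|^q = 5.9761^2.0 = 35.7138
f*(5.9761) = 35.7138 / 2.0 = 17.8569


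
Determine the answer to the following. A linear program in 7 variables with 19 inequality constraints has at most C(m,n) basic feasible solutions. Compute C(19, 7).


Each vertex corresponds to some choice of n active constraints out of m, so the number of vertices is at most C(m, n) = m! / (n!(m-n)!).
m = 19, n = 7
Numerator: 19 * 18 * 17 * 16 * 15 * 14 * 13
Denominator: 7! = 5040
C(19, 7) = 50388


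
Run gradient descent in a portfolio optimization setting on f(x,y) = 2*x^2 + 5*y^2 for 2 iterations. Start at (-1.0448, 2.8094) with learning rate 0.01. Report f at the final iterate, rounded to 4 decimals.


Gradient descent on f(x,y) = 2*x^2 + 5*y^2.
Starting point: (-1.0448, 2.8094), alpha = 0.01
Step 1: grad_x = 2*2*-1.0448 = -4.1792, grad_y = 2*5*2.8094 = 28.094
  x_1 = -1.0448 - 0.01*-4.1792 = -1.003
  y_1 = 2.8094 - 0.01*28.094 = 2.5285
Step 2: grad_x = 2*2*-1.003 = -4.012, grad_y = 2*5*2.5285 = 25.2846
  x_2 = -1.003 - 0.01*-4.012 = -0.9629
  y_2 = 2.5285 - 0.01*25.2846 = 2.2756
f(-0.9629, 2.2756) = 2*(-0.9629)^2 + 5*2.2756^2 = 27.7464


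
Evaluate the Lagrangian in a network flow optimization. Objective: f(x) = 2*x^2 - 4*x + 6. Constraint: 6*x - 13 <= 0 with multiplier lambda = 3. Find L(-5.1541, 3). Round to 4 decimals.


Step 1: Evaluate f(x).
f(-5.1541) = 2*(-5.1541)^2 - 4*(-5.1541) + 6 = 79.7459
Step 2: Evaluate g(x).
g(-5.1541) = 6*-5.1541 - 13 = -43.9246
Step 3: Compute Lagrangian.
L = 79.7459 + 3*-43.9246 = -52.0279


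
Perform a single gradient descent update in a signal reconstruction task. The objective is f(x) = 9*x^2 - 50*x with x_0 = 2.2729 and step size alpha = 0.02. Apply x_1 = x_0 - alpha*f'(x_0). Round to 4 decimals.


We compute the gradient at x_0 and apply the update.
f'(x) = 18*x - 50
f'(2.2729) = 18*2.2729 - 50 = -9.0878
x_1 = 2.2729 - 0.02*-9.0878 = 2.4547


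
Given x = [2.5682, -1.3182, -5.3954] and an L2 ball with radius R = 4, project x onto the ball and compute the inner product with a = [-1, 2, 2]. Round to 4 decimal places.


Step 1: Compute ||x|| (intermediates to 6 decimals).
||x|| = sqrt(2.5682^2 + (-1.3182)^2 + (-5.3954)^2) = 6.119121
Step 2: Project.
Since ||x|| > R, scale = R/||x|| = 4/6.119121 = 0.653689, proj(x) = scale * x
proj(x) = [1.678804, -0.861693, -3.526914]
Step 3: Dot product.
a^T * proj(x) = -1*1.678804 + 2*(-0.861693) + 2*(-3.526914) = -10.456


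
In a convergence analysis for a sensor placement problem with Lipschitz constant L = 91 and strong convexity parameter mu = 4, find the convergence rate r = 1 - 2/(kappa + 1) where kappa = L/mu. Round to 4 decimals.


Step 1: Compute the condition number.
kappa = L/mu = 91/4 = 22.75
Step 2: Compute the convergence rate.
r = 1 - 2/(kappa + 1) = 1 - 2*mu/(L + mu) = (L - mu)/(L + mu) = 87/95 = 0.9158


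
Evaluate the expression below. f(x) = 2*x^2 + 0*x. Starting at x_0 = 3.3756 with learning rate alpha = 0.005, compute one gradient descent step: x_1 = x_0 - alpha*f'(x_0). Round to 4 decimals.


We compute the gradient at x_0 and apply the update.
f'(x) = 4*x + 0
f'(3.3756) = 4*3.3756 + 0 = 13.5024
x_1 = 3.3756 - 0.005*13.5024 = 3.3081


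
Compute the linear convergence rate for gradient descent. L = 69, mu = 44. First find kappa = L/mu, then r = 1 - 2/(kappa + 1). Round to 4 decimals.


Step 1: Compute the condition number.
kappa = L/mu = 69/44 = 1.5682
Step 2: Compute the convergence rate.
r = 1 - 2/(kappa + 1) = 1 - 2*mu/(L + mu) = (L - mu)/(L + mu) = 25/113 = 0.2212


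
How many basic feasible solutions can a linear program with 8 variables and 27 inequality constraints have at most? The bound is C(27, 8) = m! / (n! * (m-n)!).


Each vertex corresponds to some choice of n active constraints out of m, so the number of vertices is at most C(m, n) = m! / (n!(m-n)!).
m = 27, n = 8
Numerator: 27 * 26 * 25 * 24 * 23 * 22 * 21 * 20
Denominator: 8! = 40320
C(27, 8) = 2220075


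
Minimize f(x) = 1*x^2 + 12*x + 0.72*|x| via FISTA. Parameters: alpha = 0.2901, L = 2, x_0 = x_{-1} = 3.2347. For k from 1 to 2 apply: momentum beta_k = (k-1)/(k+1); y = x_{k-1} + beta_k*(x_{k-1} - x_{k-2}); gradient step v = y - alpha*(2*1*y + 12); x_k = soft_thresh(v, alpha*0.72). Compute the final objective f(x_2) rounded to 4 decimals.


FISTA on f(x) = 1*x^2 + 12*x + 0.72*|x|
L = 2, alpha = 0.2901
Iteration 1: beta = 0.0, y = 3.2347 + 0.0*(3.2347 - 3.2347) = 3.2347
  grad(y) = 18.4694, v = y - alpha*grad = -2.1233
  prox(v) = soft_thresh(-2.1233, 0.2089) = -1.9144
Iteration 2: beta = 0.3333, y = -1.9144 + 0.3333*(-1.9144 - 3.2347) = -3.6308
  grad(y) = 4.7385, v = y - alpha*grad = -5.0054
  prox(v) = soft_thresh(-5.0054, 0.2089) = -4.7965
f(x_2) = 1*(-4.7965)^2 + 12*(-4.7965) + 0.72*|-4.7965| = -31.0981


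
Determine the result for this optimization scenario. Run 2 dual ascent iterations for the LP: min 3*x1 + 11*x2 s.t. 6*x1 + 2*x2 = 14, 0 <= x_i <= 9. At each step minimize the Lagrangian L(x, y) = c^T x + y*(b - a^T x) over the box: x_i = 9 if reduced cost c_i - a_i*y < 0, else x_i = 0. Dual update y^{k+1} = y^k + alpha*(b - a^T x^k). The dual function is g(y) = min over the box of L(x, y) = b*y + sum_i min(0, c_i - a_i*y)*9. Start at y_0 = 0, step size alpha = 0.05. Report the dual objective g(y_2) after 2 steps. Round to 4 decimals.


Dual ascent for LP: min 3*x1 + 11*x2, 6*x1 + 2*x2 = 14, 0 <= x_i <= 9
Step 1: y^k = 0.0, reduced costs: (3.0, 11.0)
  x^k = (0.0, 0.0), subgradient = b - a^T x = 14.0
  y^{k+1} = 0.0 + 0.05*14.0 = 0.7
Step 2: y^k = 0.7, reduced costs: (-1.2, 9.6)
  x^k = (9.0, 0.0), subgradient = b - a^T x = -40.0
  y^{k+1} = 0.7 + 0.05*-40.0 = -1.3
Dual objective at y_2 = -1.3: reduced costs (10.8, 13.6), box minimizer x = (0.0, 0.0)
g(y_2) = b*y + (c1 - a1*y)*x1 + (c2 - a2*y)*x2 = 14*(-1.3) + 10.8*0.0 + 13.6*0.0 = -18.2 + 0.0 + 0.0 = -18.2


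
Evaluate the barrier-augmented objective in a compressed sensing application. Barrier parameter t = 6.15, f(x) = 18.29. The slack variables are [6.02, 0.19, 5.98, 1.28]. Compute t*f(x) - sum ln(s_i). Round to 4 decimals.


Step 1: Compute log-barrier.
ln values: [1.7951, -1.6607, 1.7884, 0.2469]
phi = -(1.7951 - 1.6607 + 1.7884 + 0.2469) = -2.1696
Step 2: Compute augmented objective.
t*f(x) = 6.15*18.29 = 112.4835
Total = 112.4835 - 2.1696 = 110.3139


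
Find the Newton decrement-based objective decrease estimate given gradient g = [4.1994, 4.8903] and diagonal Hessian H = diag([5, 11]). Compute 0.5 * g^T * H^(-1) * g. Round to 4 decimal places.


Step 1: H is diagonal, so H^(-1) * g = [0.8399, 0.4446].
Step 2: g^T H^(-1) g = sum_i g_i^2 / H_ii
  = (4.1994)^2/5 + (4.8903)^2/11
  = 3.527 + 2.1741 = 5.7011
Step 3: Objective decrease = 0.5 * g^T H^(-1) g = 2.8505


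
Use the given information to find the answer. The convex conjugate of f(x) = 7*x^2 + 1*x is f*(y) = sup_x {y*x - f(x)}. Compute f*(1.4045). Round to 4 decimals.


f*(y) = sup_x {y*x - a*x^2 - b*x} = sup_x {(y-b)*x - a*x^2}
FOC: (y - b) - 2a*x = 0 => x* = (y - b)/(2a)
x* = (1.4045 - 1)/(2*7) = 0.0289
f*(1.4045) = (y-b)^2/(4a) = (1.4045 - 1)^2/(4*7)
= 0.1636/28 = 0.0058


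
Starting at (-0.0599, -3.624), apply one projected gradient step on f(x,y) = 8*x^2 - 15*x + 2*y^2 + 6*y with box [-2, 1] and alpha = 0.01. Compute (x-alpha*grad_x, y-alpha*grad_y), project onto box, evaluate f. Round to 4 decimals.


Step 1: Compute gradient at (-0.0599, -3.624).
grad_x = 2*8*-0.0599 - 15 = -15.9584
grad_y = 2*2*-3.624 + 6 = -8.496
Step 2: Gradient step.
x_raw = -0.0599 - 0.01*-15.9584 = 0.0997
y_raw = -3.624 - 0.01*-8.496 = -3.539
Step 3: Project onto [-2, 1].
x_proj = clip(0.0997) = 0.0997
y_proj = clip(-3.539) = -2.0
Step 4: Evaluate f.
f(0.0997, -2.0) = -5.4158


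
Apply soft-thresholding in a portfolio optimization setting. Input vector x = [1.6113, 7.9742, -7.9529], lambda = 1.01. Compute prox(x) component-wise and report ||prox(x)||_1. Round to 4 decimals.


Soft-thresholding with lambda = 1.01:
prox(1.6113) = sign(1.6113)*max(|1.6113| - 1.01, 0) = 0.6013
prox(7.9742) = sign(7.9742)*max(|7.9742| - 1.01, 0) = 6.9642
prox(-7.9529) = sign(-7.9529)*max(|-7.9529| - 1.01, 0) = -6.9429
prox(x) = [0.6013, 6.9642, -6.9429]
||prox(x)||_1 = 0.6013 + 6.9642 + 6.9429 = 14.5084


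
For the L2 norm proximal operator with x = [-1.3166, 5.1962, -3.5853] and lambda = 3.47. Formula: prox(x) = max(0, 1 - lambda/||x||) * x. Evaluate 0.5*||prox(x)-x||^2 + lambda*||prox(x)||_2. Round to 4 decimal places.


Step 1: Compute ||x||.
||x|| = 6.4489
Step 2: Compute scaling factor.
scale = max(0, 1 - 3.47/6.4489) = 0.4619
Step 3: prox(x) = [-0.6082, 2.4002, -1.6561]
||prox(x)|| = 2.9789
Step 4: Proximal objective.
0.5*||prox-x||^2 = 6.0205
lambda*||prox|| = 10.3368
Total = 16.3572


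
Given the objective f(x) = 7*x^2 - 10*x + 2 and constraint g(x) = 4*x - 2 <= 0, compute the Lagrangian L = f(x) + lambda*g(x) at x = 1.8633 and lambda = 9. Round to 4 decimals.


Step 1: Evaluate f(x).
f(1.8633) = 7*1.8633^2 - 10*1.8633 + 2 = 7.6702
Step 2: Evaluate g(x).
g(1.8633) = 4*1.8633 - 2 = 5.4532
Step 3: Compute Lagrangian.
L = 7.6702 + 9*5.4532 = 56.749


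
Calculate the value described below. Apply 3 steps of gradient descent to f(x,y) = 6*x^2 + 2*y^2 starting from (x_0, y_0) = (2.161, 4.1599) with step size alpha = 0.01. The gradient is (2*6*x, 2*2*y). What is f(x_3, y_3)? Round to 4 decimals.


Gradient descent on f(x,y) = 6*x^2 + 2*y^2.
Starting point: (2.161, 4.1599), alpha = 0.01
Step 1: grad_x = 2*6*2.161 = 25.932, grad_y = 2*2*4.1599 = 16.6396
  x_1 = 2.161 - 0.01*25.932 = 1.9017
  y_1 = 4.1599 - 0.01*16.6396 = 3.9935
Step 2: grad_x = 2*6*1.9017 = 22.8202, grad_y = 2*2*3.9935 = 15.974
  x_2 = 1.9017 - 0.01*22.8202 = 1.6735
  y_2 = 3.9935 - 0.01*15.974 = 3.8338
Step 3: grad_x = 2*6*1.6735 = 20.0817, grad_y = 2*2*3.8338 = 15.3351
  x_3 = 1.6735 - 0.01*20.0817 = 1.4727
  y_3 = 3.8338 - 0.01*15.3351 = 3.6804
f(1.4727, 3.6804) = 6*1.4727^2 + 2*3.6804^2 = 40.1033


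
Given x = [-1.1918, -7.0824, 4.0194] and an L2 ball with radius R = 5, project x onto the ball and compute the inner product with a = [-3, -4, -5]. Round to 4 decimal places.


Step 1: Compute ||x|| (intermediates to 6 decimals).
||x|| = sqrt((-1.1918)^2 + (-7.0824)^2 + 4.0194^2) = 8.23021
Step 2: Project.
Since ||x|| > R, scale = R/||x|| = 5/8.23021 = 0.607518, proj(x) = scale * x
proj(x) = [-0.72404, -4.302685, 2.441858]
Step 3: Dot product.
a^T * proj(x) = -3*(-0.72404) - 4*(-4.302685) - 5*2.441858 = 7.1736
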